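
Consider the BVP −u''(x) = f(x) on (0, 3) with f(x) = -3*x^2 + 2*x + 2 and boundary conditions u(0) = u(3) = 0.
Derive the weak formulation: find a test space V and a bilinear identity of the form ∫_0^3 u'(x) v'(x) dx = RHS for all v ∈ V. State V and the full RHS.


V = H^1_0(0, 3) (so v(0) = v(3) = 0); weak form: ∫_0^3 u'v' dx = ∫_0^3 (-3*x^2 + 2*x + 2) v dx for all v ∈ V.

Multiply both sides by a test function v and integrate from 0 to 3:
  ∫_0^3 −u''(x) v(x) dx = ∫_0^3 f(x) v(x) dx.
Integrate the LHS by parts once:
  ∫_0^3 −u'' v dx = −[u'(x) v(x)]_0^3 + ∫_0^3 u'(x) v'(x) dx.
Thus ∫_0^3 u'(x) v'(x) dx = ∫_0^3 f(x) v(x) dx + [u'(x) v(x)]_0^3.
Choose V so that boundary terms are either known or forced to vanish.
u is Dirichlet: u(0) = u(3) = 0. Let V = H^1_0(0, 3); then v(0) = v(3) = 0, and [u' v]_0^3 = 0.
Weak formulation: find u (satisfying any essential BC) such that ∫_0^3 u'(x) v'(x) dx = ∫_0^3 f v dx for all v ∈ V.
Substituting f(x) = -3*x^2 + 2*x + 2, the right-hand side is ∫_0^3 (-3*x^2 + 2*x + 2) v dx.


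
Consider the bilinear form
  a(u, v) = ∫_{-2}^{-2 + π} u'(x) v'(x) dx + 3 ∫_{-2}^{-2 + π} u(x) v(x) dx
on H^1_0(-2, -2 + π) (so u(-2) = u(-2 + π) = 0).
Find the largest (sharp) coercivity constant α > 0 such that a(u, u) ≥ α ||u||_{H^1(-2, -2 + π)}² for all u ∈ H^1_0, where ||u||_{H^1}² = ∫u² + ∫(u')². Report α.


α = 1

Coercivity of a(·,·) on H^1_0(-2, -2 + π) means a(u, u) ≥ α ||u||_{H^1}² for every u ∈ H^1_0.
The interval has length L = π, and Poincaré/coercivity depend only on L. Here a(u, u) = ∫(u')² + (3)·∫u².
Here c = 3 ≥ 1, so a(u,u) = ∫(u')² + c∫u² ≥ ∫(u')² + ∫u² = ||u||_{H^1}², i.e. α = 1 works. No larger α is possible: a(u,u) ≥ α||u||_{H^1}² means (1−α)∫(u')² ≥ (α−c)∫u², and for the modes u_n = sin(nπ(x−x₀)/L) (x₀ the left endpoint) one has ∫u_n²/∫(u_n')² = (L/(nπ))² → 0, so a(u_n,u_n)/||u_n||_{H^1}² → 1. Hence the optimal constant is α = 1.
Therefore α = 1.


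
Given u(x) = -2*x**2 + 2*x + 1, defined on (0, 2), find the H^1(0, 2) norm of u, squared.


||u||_{H^1}^2 = 334/15

The H^1 norm (squared) on an interval (0, L) is
  ||u||_{H^1}^2 = ∫_0^L u(x)^2 dx + ∫_0^L u'(x)^2 dx.
Compute u'(x) = 2 - 4*x.
Then u(x)^2 = 4*x**4 - 8*x**3 + 4*x + 1 and u'(x)^2 = 16*x**2 - 16*x + 4.
Integrate each monomial from 0 to 2 using ∫_0^2 c·x^n dx = c·2^(n+1)/(n+1):
  ∫_0^2 u(x)^2 dx = ∫_0^2 (4*x^4 - 8*x^3 + 4*x + 1) dx. Term by term:
    ∫_0^2 4*x^4 dx = 128/5;  ∫_0^2 -8*x^3 dx = -32;  ∫_0^2 4*x dx = 8;
    ∫_0^2 1 dx = 2.
  Sum: 128/5 − 32 + 8 + 2 = 18/5.
  ∫_0^2 u'(x)^2 dx = ∫_0^2 (16*x^2 - 16*x + 4) dx. Term by term:
    ∫_0^2 16*x^2 dx = 128/3;  ∫_0^2 -16*x dx = -32;  ∫_0^2 4 dx = 8.
  Sum: 128/3 − 32 + 8 = 56/3.
Adding: ||u||_{H^1}^2 = 18/5 + 56/3 = 334/15.


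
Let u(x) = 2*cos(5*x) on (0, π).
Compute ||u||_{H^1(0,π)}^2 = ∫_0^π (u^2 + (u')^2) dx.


||u||_{H^1(0,π)}^2 = 52*π

u'(x) = -10*sin(5*x).
Expand u² and (u')² and integrate term by term on (0, π), using: for integers n ≥ 1, ∫_0^π sin²(nx) dx = ∫_0^π cos²(nx) dx = π/2; for n ≠ n', ∫_0^π sin(nx)sin(n'x) dx = ∫_0^π cos(nx)cos(n'x) dx = 0; and by product-to-sum, ∫_0^π sin(nx)cos(n'x) dx = ½∫_0^π [sin((n+n')x) + sin((n−n')x)] dx, which is 0 when n+n' is even and 2n/(n²−n'²) when n+n' is odd (it need not vanish on (0, π)).
  u² squared terms: (2)²·∫cos(5x)² dx = 4·π/2 = 2*π.
  So ∫_0^π u² dx = 2*π.
  (u')² squared terms: (-10)²·∫sin(5x)² dx = 100·π/2 = 50*π.
  So ∫_0^π (u')² dx = 50*π.
||u||_{H^1}^2 = (2*π) + (50*π) = 52*π.


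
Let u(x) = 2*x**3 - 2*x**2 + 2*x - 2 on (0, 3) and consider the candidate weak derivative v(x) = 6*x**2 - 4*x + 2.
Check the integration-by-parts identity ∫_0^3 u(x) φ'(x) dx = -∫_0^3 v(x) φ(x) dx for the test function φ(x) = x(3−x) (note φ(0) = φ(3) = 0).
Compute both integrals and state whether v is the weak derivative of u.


LHS = -549/10, RHS = -549/10. Yes, v = u' weakly.

u(x) = 2*x**3 - 2*x**2 + 2*x - 2, classical derivative u'(x) = 6*x**2 - 4*x + 2.
φ(x) = x(3−x), so φ'(x) = 3 - 2*x.
Note φ(0) = φ(3) = 0, so the boundary term u·φ vanishes.
LHS = ∫_0^3 u(x) φ'(x) dx = ∫_0^3 (-4*x^4 + 10*x^3 - 10*x^2 + 10*x - 6) dx. Term by term:
  ∫_0^3 -4*x^4 dx = -972/5;  ∫_0^3 10*x^3 dx = 405/2;  ∫_0^3 -10*x^2 dx = -90;
  ∫_0^3 10*x dx = 45;  ∫_0^3 -6 dx = -18.
Sum: -972/5 + 405/2 − 90 + 45 − 18 = -549/10.
So LHS = -549/10.
∫_0^3 v(x) φ(x) dx = ∫_0^3 (-6*x^4 + 22*x^3 - 14*x^2 + 6*x) dx. Term by term:
  ∫_0^3 -6*x^4 dx = -1458/5;  ∫_0^3 22*x^3 dx = 891/2;  ∫_0^3 -14*x^2 dx = -126;
  ∫_0^3 6*x dx = 27.
Sum: -1458/5 + 891/2 − 126 + 27 = 549/10.
So RHS = -∫_0^3 v(x) φ(x) dx = -549/10.
LHS = RHS, so the identity holds for this test φ.
Moreover u is smooth here and v(x) = u'(x) = 6*x**2 - 4*x + 2 pointwise, so the identity holds for every test function. Hence v is the weak derivative of u.


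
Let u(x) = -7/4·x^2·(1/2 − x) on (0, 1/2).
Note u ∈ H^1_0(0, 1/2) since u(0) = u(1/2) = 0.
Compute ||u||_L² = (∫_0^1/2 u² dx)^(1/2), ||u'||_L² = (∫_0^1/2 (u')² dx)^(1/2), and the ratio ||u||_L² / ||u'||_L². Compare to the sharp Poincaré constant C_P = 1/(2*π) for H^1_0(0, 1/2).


||u||_L² / ||u'||_L² = sqrt(14)/28 < C_P = 1/(2*π).

u(x) = -7/4·x^2·(1/2 − x), so u'(x) = 7*x*(3*x - 1)/4.
u(x) = -7/4·x^2·(1/2 − x) vanishes at x = 0 and x = 1/2, so u ∈ H^1_0(0, 1/2). Differentiate via the product rule and integrate the resulting polynomials term by term.
  ∫_0^1/2 u² dx = ∫_0^1/2 (49*x^6/16 - 49*x^5/16 + 49*x^4/64) dx. Term by term:
    ∫_0^1/2 49*x^6/16 dx = 7/2048;  ∫_0^1/2 -49*x^5/16 dx = -49/6144;  ∫_0^1/2 49*x^4/64 dx = 49/10240.
  Sum: 7/2048 − 49/6144 + 49/10240 = 7/30720.
  ∫_0^1/2 (u')² dx = ∫_0^1/2 (441*x^4/16 - 147*x^3/8 + 49*x^2/16) dx. Term by term:
    ∫_0^1/2 441*x^4/16 dx = 441/2560;  ∫_0^1/2 -147*x^3/8 dx = -147/512;  ∫_0^1/2 49*x^2/16 dx = 49/384.
  Sum: 441/2560 − 147/512 + 49/384 = 49/3840.
∫_0^1/2 u² dx = 7/30720, so ||u||_L² = sqrt(210)/960.
∫_0^1/2 (u')² dx = 49/3840, so ||u'||_L² = 7*sqrt(15)/240.
Ratio ||u||_L² / ||u'||_L² = sqrt(14)/28.
Sharp Poincaré constant on H^1_0(0, 1/2) is C_P = L/π = 1/(2*π), achieved by sin(2*π·x).
A polynomial bump cannot attain the sharp Poincaré constant (only the first sine eigenfunction does), so the ratio is strictly less than C_P, consistent with ||u||_L² ≤ C_P ||u'||_L².


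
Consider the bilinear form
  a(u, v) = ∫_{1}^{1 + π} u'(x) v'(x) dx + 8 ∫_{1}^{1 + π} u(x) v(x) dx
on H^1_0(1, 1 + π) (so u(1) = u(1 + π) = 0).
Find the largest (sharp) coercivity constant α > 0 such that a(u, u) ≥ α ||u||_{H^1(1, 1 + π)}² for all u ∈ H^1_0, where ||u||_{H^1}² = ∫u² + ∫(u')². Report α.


α = 1

Coercivity of a(·,·) on H^1_0(1, 1 + π) means a(u, u) ≥ α ||u||_{H^1}² for every u ∈ H^1_0.
The interval has length L = π, and Poincaré/coercivity depend only on L. Here a(u, u) = ∫(u')² + (8)·∫u².
Here c = 8 ≥ 1, so a(u,u) = ∫(u')² + c∫u² ≥ ∫(u')² + ∫u² = ||u||_{H^1}², i.e. α = 1 works. No larger α is possible: a(u,u) ≥ α||u||_{H^1}² means (1−α)∫(u')² ≥ (α−c)∫u², and for the modes u_n = sin(nπ(x−x₀)/L) (x₀ the left endpoint) one has ∫u_n²/∫(u_n')² = (L/(nπ))² → 0, so a(u_n,u_n)/||u_n||_{H^1}² → 1. Hence the optimal constant is α = 1.
Therefore α = 1.


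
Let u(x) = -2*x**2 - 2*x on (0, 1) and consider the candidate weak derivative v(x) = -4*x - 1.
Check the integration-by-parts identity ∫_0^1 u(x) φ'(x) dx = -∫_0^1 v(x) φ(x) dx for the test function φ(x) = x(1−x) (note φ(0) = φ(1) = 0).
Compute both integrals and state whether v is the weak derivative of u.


LHS = 2/3, RHS = 1/2. No, v is not the weak derivative of u.

u(x) = -2*x**2 - 2*x, classical derivative u'(x) = -4*x - 2.
φ(x) = x(1−x), so φ'(x) = 1 - 2*x.
Note φ(0) = φ(1) = 0, so the boundary term u·φ vanishes.
LHS = ∫_0^1 u(x) φ'(x) dx = ∫_0^1 (4*x^3 + 2*x^2 - 2*x) dx. Term by term:
  ∫_0^1 4*x^3 dx = 1;  ∫_0^1 2*x^2 dx = 2/3;  ∫_0^1 -2*x dx = -1.
Sum: 1 + 2/3 − 1 = 2/3.
So LHS = 2/3.
∫_0^1 v(x) φ(x) dx = ∫_0^1 (4*x^3 - 3*x^2 - x) dx. Term by term:
  ∫_0^1 4*x^3 dx = 1;  ∫_0^1 -3*x^2 dx = -1;  ∫_0^1 -x dx = -1/2.
Sum: 1 − 1 − 1/2 = -1/2.
So RHS = -∫_0^1 v(x) φ(x) dx = 1/2.
LHS − RHS = 1/6 ≠ 0, so the identity fails.
(For a valid weak derivative the identity must hold for EVERY test function, in particular this one. The failure shows v is NOT the weak derivative of u.)
Correct weak derivative would be u'(x) = -4*x - 2.


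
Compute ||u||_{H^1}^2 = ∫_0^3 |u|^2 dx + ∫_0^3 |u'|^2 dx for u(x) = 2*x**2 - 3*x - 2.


||u||_{H^1}^2 = 447/5

The H^1 norm (squared) on an interval (0, L) is
  ||u||_{H^1}^2 = ∫_0^L u(x)^2 dx + ∫_0^L u'(x)^2 dx.
Compute u'(x) = 4*x - 3.
Then u(x)^2 = 4*x**4 - 12*x**3 + x**2 + 12*x + 4 and u'(x)^2 = 16*x**2 - 24*x + 9.
Integrate each monomial from 0 to 3 using ∫_0^3 c·x^n dx = c·3^(n+1)/(n+1):
  ∫_0^3 u(x)^2 dx = ∫_0^3 (4*x^4 - 12*x^3 + x^2 + 12*x + 4) dx. Term by term:
    ∫_0^3 4*x^4 dx = 972/5;  ∫_0^3 -12*x^3 dx = -243;  ∫_0^3 x^2 dx = 9;
    ∫_0^3 12*x dx = 54;  ∫_0^3 4 dx = 12.
  Sum: 972/5 − 243 + 9 + 54 + 12 = 132/5.
  ∫_0^3 u'(x)^2 dx = ∫_0^3 (16*x^2 - 24*x + 9) dx. Term by term:
    ∫_0^3 16*x^2 dx = 144;  ∫_0^3 -24*x dx = -108;  ∫_0^3 9 dx = 27.
  Sum: 144 − 108 + 27 = 63.
Adding: ||u||_{H^1}^2 = 132/5 + 63 = 447/5.


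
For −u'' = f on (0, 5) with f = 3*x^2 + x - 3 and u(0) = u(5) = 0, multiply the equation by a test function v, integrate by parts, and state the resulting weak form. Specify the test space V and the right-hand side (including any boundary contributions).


V = H^1_0(0, 5) (so v(0) = v(5) = 0); weak form: ∫_0^5 u'v' dx = ∫_0^5 (3*x^2 + x - 3) v dx for all v ∈ V.

Multiply both sides by a test function v and integrate from 0 to 5:
  ∫_0^5 −u''(x) v(x) dx = ∫_0^5 f(x) v(x) dx.
Integrate the LHS by parts once:
  ∫_0^5 −u'' v dx = −[u'(x) v(x)]_0^5 + ∫_0^5 u'(x) v'(x) dx.
Thus ∫_0^5 u'(x) v'(x) dx = ∫_0^5 f(x) v(x) dx + [u'(x) v(x)]_0^5.
Choose V so that boundary terms are either known or forced to vanish.
u is Dirichlet: u(0) = u(5) = 0. Let V = H^1_0(0, 5); then v(0) = v(5) = 0, and [u' v]_0^5 = 0.
Weak formulation: find u (satisfying any essential BC) such that ∫_0^5 u'(x) v'(x) dx = ∫_0^5 f v dx for all v ∈ V.
Substituting f(x) = 3*x^2 + x - 3, the right-hand side is ∫_0^5 (3*x^2 + x - 3) v dx.


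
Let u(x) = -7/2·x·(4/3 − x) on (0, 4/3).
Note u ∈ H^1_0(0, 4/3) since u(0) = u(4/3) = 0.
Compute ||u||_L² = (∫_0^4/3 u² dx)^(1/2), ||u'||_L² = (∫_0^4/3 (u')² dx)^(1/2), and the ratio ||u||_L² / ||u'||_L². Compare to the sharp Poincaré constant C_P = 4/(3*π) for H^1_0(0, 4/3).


||u||_L² / ||u'||_L² = 2*sqrt(10)/15 < C_P = 4/(3*π).

u(x) = -7/2·x·(4/3 − x), so u'(x) = 7*x - 14/3.
u(x) = -7/2·x·(4/3 − x) vanishes at x = 0 and x = 4/3, so u ∈ H^1_0(0, 4/3). Differentiate via the product rule and integrate the resulting polynomials term by term.
  ∫_0^4/3 u² dx = ∫_0^4/3 (49*x^4/4 - 98*x^3/3 + 196*x^2/9) dx. Term by term:
    ∫_0^4/3 49*x^4/4 dx = 12544/1215;  ∫_0^4/3 -98*x^3/3 dx = -6272/243;  ∫_0^4/3 196*x^2/9 dx = 12544/729.
  Sum: 12544/1215 − 6272/243 + 12544/729 = 6272/3645.
  ∫_0^4/3 (u')² dx = ∫_0^4/3 (49*x^2 - 196*x/3 + 196/9) dx. Term by term:
    ∫_0^4/3 49*x^2 dx = 3136/81;  ∫_0^4/3 -196*x/3 dx = -1568/27;  ∫_0^4/3 196/9 dx = 784/27.
  Sum: 3136/81 − 1568/27 + 784/27 = 784/81.
∫_0^4/3 u² dx = 6272/3645, so ||u||_L² = 56*sqrt(10)/135.
∫_0^4/3 (u')² dx = 784/81, so ||u'||_L² = 28/9.
Ratio ||u||_L² / ||u'||_L² = 2*sqrt(10)/15.
Sharp Poincaré constant on H^1_0(0, 4/3) is C_P = L/π = 4/(3*π), achieved by sin(3*π/4·x).
A polynomial bump cannot attain the sharp Poincaré constant (only the first sine eigenfunction does), so the ratio is strictly less than C_P, consistent with ||u||_L² ≤ C_P ||u'||_L².


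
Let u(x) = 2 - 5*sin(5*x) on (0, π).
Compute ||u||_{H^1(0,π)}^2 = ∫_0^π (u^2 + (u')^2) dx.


||u||_{H^1(0,π)}^2 = -8 + 329*π

u'(x) = -25*cos(5*x).
Expand u² and (u')² and integrate term by term on (0, π), using: for integers n ≥ 1, ∫_0^π sin²(nx) dx = ∫_0^π cos²(nx) dx = π/2; for n ≠ n', ∫_0^π sin(nx)sin(n'x) dx = ∫_0^π cos(nx)cos(n'x) dx = 0; and by product-to-sum, ∫_0^π sin(nx)cos(n'x) dx = ½∫_0^π [sin((n+n')x) + sin((n−n')x)] dx, which is 0 when n+n' is even and 2n/(n²−n'²) when n+n' is odd (it need not vanish on (0, π)). For the constant mode: ∫_0^π 1 dx = π, ∫_0^π cos(nx) dx = 0, ∫_0^π sin(nx) dx = (1−(−1)^n)/n.
  u² squared terms: (2)²·∫1 dx = 4·π = 4*π;  (-5)²·∫sin(5x)² dx = 25·π/2 = 25*π/2.
  u² cross terms: 2·(2)·(-5)·∫1·sin(5x) dx = -20·(2/5) = -8.
  So ∫_0^π u² dx = 4*π + 25*π/2 − 8 = -8 + 33*π/2.
  (u')² squared terms: (-25)²·∫cos(5x)² dx = 625·π/2 = 625*π/2.
  So ∫_0^π (u')² dx = 625*π/2.
||u||_{H^1}^2 = (-8 + 33*π/2) + (625*π/2) = -8 + 329*π.


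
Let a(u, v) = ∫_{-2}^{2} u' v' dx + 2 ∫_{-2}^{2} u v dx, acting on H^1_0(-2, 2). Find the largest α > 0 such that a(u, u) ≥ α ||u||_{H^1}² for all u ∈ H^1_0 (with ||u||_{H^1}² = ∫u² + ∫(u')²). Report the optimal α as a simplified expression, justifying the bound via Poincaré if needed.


α = 1

Coercivity of a(·,·) on H^1_0(-2, 2) means a(u, u) ≥ α ||u||_{H^1}² for every u ∈ H^1_0.
The interval has length L = 4, and Poincaré/coercivity depend only on L. Here a(u, u) = ∫(u')² + (2)·∫u².
Here c = 2 ≥ 1, so a(u,u) = ∫(u')² + c∫u² ≥ ∫(u')² + ∫u² = ||u||_{H^1}², i.e. α = 1 works. No larger α is possible: a(u,u) ≥ α||u||_{H^1}² means (1−α)∫(u')² ≥ (α−c)∫u², and for the modes u_n = sin(nπ(x−x₀)/L) (x₀ the left endpoint) one has ∫u_n²/∫(u_n')² = (L/(nπ))² → 0, so a(u_n,u_n)/||u_n||_{H^1}² → 1. Hence the optimal constant is α = 1.
Therefore α = 1.


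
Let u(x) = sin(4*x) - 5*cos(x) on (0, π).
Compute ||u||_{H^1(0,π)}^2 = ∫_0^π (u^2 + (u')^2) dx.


||u||_{H^1(0,π)}^2 = -32/3 + 67*π/2

u'(x) = 5*sin(x) + 4*cos(4*x).
Expand u² and (u')² and integrate term by term on (0, π), using: for integers n ≥ 1, ∫_0^π sin²(nx) dx = ∫_0^π cos²(nx) dx = π/2; for n ≠ n', ∫_0^π sin(nx)sin(n'x) dx = ∫_0^π cos(nx)cos(n'x) dx = 0; and by product-to-sum, ∫_0^π sin(nx)cos(n'x) dx = ½∫_0^π [sin((n+n')x) + sin((n−n')x)] dx, which is 0 when n+n' is even and 2n/(n²−n'²) when n+n' is odd (it need not vanish on (0, π)).
  u² squared terms: (-5)²·∫cos(x)² dx = 25·π/2 = 25*π/2;  (1)²·∫sin(4x)² dx = 1·π/2 = π/2.
  u² cross terms: 2·(-5)·(1)·∫cos(x)·sin(4x) dx = -10·(8/15) = -16/3.
  So ∫_0^π u² dx = 25*π/2 + π/2 − 16/3 = -16/3 + 13*π.
  (u')² squared terms: (4)²·∫cos(4x)² dx = 16·π/2 = 8*π;  (5)²·∫sin(x)² dx = 25·π/2 = 25*π/2.
  (u')² cross terms: 2·(4)·(5)·∫cos(4x)·sin(x) dx = 40·(-2/15) = -16/3.
  So ∫_0^π (u')² dx = 8*π + 25*π/2 − 16/3 = -16/3 + 41*π/2.
||u||_{H^1}^2 = (-16/3 + 13*π) + (-16/3 + 41*π/2) = -32/3 + 67*π/2.


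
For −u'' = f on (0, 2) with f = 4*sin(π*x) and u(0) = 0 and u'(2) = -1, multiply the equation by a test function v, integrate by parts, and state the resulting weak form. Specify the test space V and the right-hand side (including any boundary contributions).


V = {v ∈ H^1(0, 2) : v(0) = 0} (test functions vanish at x = 0 where u is specified); weak form: ∫_0^2 u'v' dx = ∫_0^2 (4*sin(π*x)) v dx − v(2) for all v ∈ V.

Multiply both sides by a test function v and integrate from 0 to 2:
  ∫_0^2 −u''(x) v(x) dx = ∫_0^2 f(x) v(x) dx.
Integrate the LHS by parts once:
  ∫_0^2 −u'' v dx = −[u'(x) v(x)]_0^2 + ∫_0^2 u'(x) v'(x) dx.
Thus ∫_0^2 u'(x) v'(x) dx = ∫_0^2 f(x) v(x) dx + [u'(x) v(x)]_0^2.
Choose V so that boundary terms are either known or forced to vanish.
Mixed BC: u(0) = 0 (Dirichlet) and u'(2) = -1 (Neumann). Define V = {v ∈ H^1(0, 2) : v(0) = 0}. Then [u' v]_0^2 = u'(2)·v(2) − u'(0)·0 = − v(2).
Weak formulation: find u (satisfying any essential BC) such that ∫_0^2 u'(x) v'(x) dx = ∫_0^2 f v dx − v(2) for all v ∈ V (Dirichlet at 0 absorbed into V; Neumann datum at x = 2 contributes the boundary term).
Substituting f(x) = 4*sin(π*x), the right-hand side is ∫_0^2 (4*sin(π*x)) v dx − v(2).


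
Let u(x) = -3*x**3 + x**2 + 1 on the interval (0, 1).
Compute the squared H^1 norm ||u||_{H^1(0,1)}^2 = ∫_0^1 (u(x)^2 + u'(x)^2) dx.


||u||_{H^1}^2 = 643/70

The H^1 norm (squared) on an interval (0, L) is
  ||u||_{H^1}^2 = ∫_0^L u(x)^2 dx + ∫_0^L u'(x)^2 dx.
Compute u'(x) = -9*x**2 + 2*x.
Then u(x)^2 = 9*x**6 - 6*x**5 + x**4 - 6*x**3 + 2*x**2 + 1 and u'(x)^2 = 81*x**4 - 36*x**3 + 4*x**2.
Integrate each monomial from 0 to 1 using ∫_0^1 c·x^n dx = c·1^(n+1)/(n+1):
  ∫_0^1 u(x)^2 dx = ∫_0^1 (9*x^6 - 6*x^5 + x^4 - 6*x^3 + 2*x^2 + 1) dx. Term by term:
    ∫_0^1 9*x^6 dx = 9/7;  ∫_0^1 -6*x^5 dx = -1;  ∫_0^1 x^4 dx = 1/5;
    ∫_0^1 -6*x^3 dx = -3/2;  ∫_0^1 2*x^2 dx = 2/3;  ∫_0^1 1 dx = 1.
  Sum: 9/7 − 1 + 1/5 − 3/2 + 2/3 + 1 = 137/210.
  ∫_0^1 u'(x)^2 dx = ∫_0^1 (81*x^4 - 36*x^3 + 4*x^2) dx. Term by term:
    ∫_0^1 81*x^4 dx = 81/5;  ∫_0^1 -36*x^3 dx = -9;  ∫_0^1 4*x^2 dx = 4/3.
  Sum: 81/5 − 9 + 4/3 = 128/15.
Adding: ||u||_{H^1}^2 = 137/210 + 128/15 = 643/70.


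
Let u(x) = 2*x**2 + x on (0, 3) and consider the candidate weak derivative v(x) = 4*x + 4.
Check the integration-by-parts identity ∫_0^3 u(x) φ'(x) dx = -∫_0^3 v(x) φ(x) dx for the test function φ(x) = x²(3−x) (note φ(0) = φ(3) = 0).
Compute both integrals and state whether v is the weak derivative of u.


LHS = -1107/20, RHS = -378/5. No, v is not the weak derivative of u.

u(x) = 2*x**2 + x, classical derivative u'(x) = 4*x + 1.
φ(x) = x²(3−x), so φ'(x) = 3*x*(2 - x).
Note φ(0) = φ(3) = 0, so the boundary term u·φ vanishes.
LHS = ∫_0^3 u(x) φ'(x) dx = ∫_0^3 (-6*x^4 + 9*x^3 + 6*x^2) dx. Term by term:
  ∫_0^3 -6*x^4 dx = -1458/5;  ∫_0^3 9*x^3 dx = 729/4;  ∫_0^3 6*x^2 dx = 54.
Sum: -1458/5 + 729/4 + 54 = -1107/20.
So LHS = -1107/20.
∫_0^3 v(x) φ(x) dx = ∫_0^3 (-4*x^4 + 8*x^3 + 12*x^2) dx. Term by term:
  ∫_0^3 -4*x^4 dx = -972/5;  ∫_0^3 8*x^3 dx = 162;  ∫_0^3 12*x^2 dx = 108.
Sum: -972/5 + 162 + 108 = 378/5.
So RHS = -∫_0^3 v(x) φ(x) dx = -378/5.
LHS − RHS = 81/4 ≠ 0, so the identity fails.
(For a valid weak derivative the identity must hold for EVERY test function, in particular this one. The failure shows v is NOT the weak derivative of u.)
Correct weak derivative would be u'(x) = 4*x + 1.


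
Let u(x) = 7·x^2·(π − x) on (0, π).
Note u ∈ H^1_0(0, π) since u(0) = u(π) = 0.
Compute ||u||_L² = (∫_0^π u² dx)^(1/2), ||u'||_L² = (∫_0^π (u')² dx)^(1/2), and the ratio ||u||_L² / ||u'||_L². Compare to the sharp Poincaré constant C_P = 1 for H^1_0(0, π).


||u||_L² / ||u'||_L² = sqrt(14)*π/14 < C_P = 1.

u(x) = 7·x^2·(π − x), so u'(x) = 7*x*(-3*x + 2*π).
u(x) = 7·x^2·(π − x) vanishes at x = 0 and x = π, so u ∈ H^1_0(0, π). Differentiate via the product rule and integrate the resulting polynomials term by term.
  ∫_0^π u² dx = ∫_0^π (49*x^6 - 98*π*x^5 + 49*π^2*x^4) dx. Term by term:
    ∫_0^π 49*x^6 dx = 7*π^7;  ∫_0^π -98*π*x^5 dx = -49*π^7/3;  ∫_0^π 49*π^2*x^4 dx = 49*π^7/5.
  Sum: 7*π^7 − 49*π^7/3 + 49*π^7/5 = 7*π^7/15.
  ∫_0^π (u')² dx = ∫_0^π (441*x^4 - 588*π*x^3 + 196*π^2*x^2) dx. Term by term:
    ∫_0^π 441*x^4 dx = 441*π^5/5;  ∫_0^π -588*π*x^3 dx = -147*π^5;  ∫_0^π 196*π^2*x^2 dx = 196*π^5/3.
  Sum: 441*π^5/5 − 147*π^5 + 196*π^5/3 = 98*π^5/15.
∫_0^π u² dx = 7*π^7/15, so ||u||_L² = sqrt(105)*π^(7/2)/15.
∫_0^π (u')² dx = 98*π^5/15, so ||u'||_L² = 7*sqrt(30)*π^(5/2)/15.
Ratio ||u||_L² / ||u'||_L² = sqrt(14)*π/14.
Sharp Poincaré constant on H^1_0(0, π) is C_P = L/π = 1, achieved by sin(x).
A polynomial bump cannot attain the sharp Poincaré constant (only the first sine eigenfunction does), so the ratio is strictly less than C_P, consistent with ||u||_L² ≤ C_P ||u'||_L².


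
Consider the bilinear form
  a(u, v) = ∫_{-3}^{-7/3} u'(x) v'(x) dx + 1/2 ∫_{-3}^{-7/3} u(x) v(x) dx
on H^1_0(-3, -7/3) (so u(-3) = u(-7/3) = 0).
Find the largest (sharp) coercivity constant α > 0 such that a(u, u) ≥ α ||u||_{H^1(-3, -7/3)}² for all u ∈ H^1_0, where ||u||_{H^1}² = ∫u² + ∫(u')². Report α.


α = (2 + 9*π^2)/(4 + 9*π^2)

Coercivity of a(·,·) on H^1_0(-3, -7/3) means a(u, u) ≥ α ||u||_{H^1}² for every u ∈ H^1_0.
The interval has length L = 2/3, and Poincaré/coercivity depend only on L. Here a(u, u) = ∫(u')² + (1/2)·∫u².
Here 0 < c = 1/2 < 1. The condition a(u,u) ≥ α||u||_{H^1}² reads (1−α)∫(u')² ≥ (α−c)∫u². Any admissible α is ≤ 1 (rapidly oscillating u have ∫u²/∫(u')² → 0), and α = 1 would force 0 ≥ (1−c)∫u², impossible since c < 1; so 1−α > 0. By the sharp Poincaré inequality on H^1_0 of an interval of length L, ∫(u')² ≥ (π/L)²∫u² with equality for the first sine mode sin(π(x−x₀)/L) (x₀ the left endpoint), so the inequality holds for all u iff (1−α)(π/L)² ≥ α − c, i.e. α ≤ ((π/L)² + c)/((π/L)² + 1) = (1 + c(L/π)²)/(1 + (L/π)²). With (π/L)² = 9*π^2/4 and c = 1/2, the largest admissible constant is α = ((π/L)² + c)/((π/L)² + 1).
Simplifying, α = (2 + 9*π^2)/(4 + 9*π^2).


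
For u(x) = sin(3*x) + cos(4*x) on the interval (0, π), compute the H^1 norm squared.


||u||_{H^1(0,π)}^2 = -204/7 + 27*π/2

u'(x) = -4*sin(4*x) + 3*cos(3*x).
Expand u² and (u')² and integrate term by term on (0, π), using: for integers n ≥ 1, ∫_0^π sin²(nx) dx = ∫_0^π cos²(nx) dx = π/2; for n ≠ n', ∫_0^π sin(nx)sin(n'x) dx = ∫_0^π cos(nx)cos(n'x) dx = 0; and by product-to-sum, ∫_0^π sin(nx)cos(n'x) dx = ½∫_0^π [sin((n+n')x) + sin((n−n')x)] dx, which is 0 when n+n' is even and 2n/(n²−n'²) when n+n' is odd (it need not vanish on (0, π)).
  u² squared terms: (1)²·∫cos(4x)² dx = 1·π/2 = π/2;  (1)²·∫sin(3x)² dx = 1·π/2 = π/2.
  u² cross terms: 2·(1)·(1)·∫cos(4x)·sin(3x) dx = 2·(-6/7) = -12/7.
  So ∫_0^π u² dx = π/2 + π/2 − 12/7 = -12/7 + π.
  (u')² squared terms: (-4)²·∫sin(4x)² dx = 16·π/2 = 8*π;  (3)²·∫cos(3x)² dx = 9·π/2 = 9*π/2.
  (u')² cross terms: 2·(-4)·(3)·∫sin(4x)·cos(3x) dx = -24·(8/7) = -192/7.
  So ∫_0^π (u')² dx = 8*π + 9*π/2 − 192/7 = -192/7 + 25*π/2.
||u||_{H^1}^2 = (-12/7 + π) + (-192/7 + 25*π/2) = -204/7 + 27*π/2.


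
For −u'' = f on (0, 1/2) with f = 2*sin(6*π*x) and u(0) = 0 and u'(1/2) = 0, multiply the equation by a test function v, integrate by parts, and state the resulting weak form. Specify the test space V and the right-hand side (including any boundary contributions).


V = {v ∈ H^1(0, 1/2) : v(0) = 0} (test functions vanish at x = 0 where u is specified); weak form: ∫_0^1/2 u'v' dx = ∫_0^1/2 (2*sin(6*π*x)) v dx for all v ∈ V.

Multiply both sides by a test function v and integrate from 0 to 1/2:
  ∫_0^1/2 −u''(x) v(x) dx = ∫_0^1/2 f(x) v(x) dx.
Integrate the LHS by parts once:
  ∫_0^1/2 −u'' v dx = −[u'(x) v(x)]_0^1/2 + ∫_0^1/2 u'(x) v'(x) dx.
Thus ∫_0^1/2 u'(x) v'(x) dx = ∫_0^1/2 f(x) v(x) dx + [u'(x) v(x)]_0^1/2.
Choose V so that boundary terms are either known or forced to vanish.
Mixed BC: u(0) = 0 (Dirichlet) and u'(1/2) = 0 (Neumann). Define V = {v ∈ H^1(0, 1/2) : v(0) = 0}. Then [u' v]_0^1/2 = u'(1/2)·v(1/2) − u'(0)·0 = 0.
Weak formulation: find u (satisfying any essential BC) such that ∫_0^1/2 u'(x) v'(x) dx = ∫_0^1/2 f v dx for all v ∈ V (Dirichlet at 0 absorbed into V; the Neumann datum at x = 1/2 is zero, so no boundary term remains).
Substituting f(x) = 2*sin(6*π*x), the right-hand side is ∫_0^1/2 (2*sin(6*π*x)) v dx.


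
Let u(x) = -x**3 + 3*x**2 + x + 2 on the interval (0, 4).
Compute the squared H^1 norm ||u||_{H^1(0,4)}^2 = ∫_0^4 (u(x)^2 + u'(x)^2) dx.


||u||_{H^1}^2 = 43124/105

The H^1 norm (squared) on an interval (0, L) is
  ||u||_{H^1}^2 = ∫_0^L u(x)^2 dx + ∫_0^L u'(x)^2 dx.
Compute u'(x) = -3*x**2 + 6*x + 1.
Then u(x)^2 = x**6 - 6*x**5 + 7*x**4 + 2*x**3 + 13*x**2 + 4*x + 4 and u'(x)^2 = 9*x**4 - 36*x**3 + 30*x**2 + 12*x + 1.
Integrate each monomial from 0 to 4 using ∫_0^4 c·x^n dx = c·4^(n+1)/(n+1):
  ∫_0^4 u(x)^2 dx = ∫_0^4 (x^6 - 6*x^5 + 7*x^4 + 2*x^3 + 13*x^2 + 4*x + 4) dx. Term by term:
    ∫_0^4 x^6 dx = 16384/7;  ∫_0^4 -6*x^5 dx = -4096;  ∫_0^4 7*x^4 dx = 7168/5;
    ∫_0^4 2*x^3 dx = 128;  ∫_0^4 13*x^2 dx = 832/3;  ∫_0^4 4*x dx = 32;
    ∫_0^4 4 dx = 16.
  Sum: 16384/7 − 4096 + 7168/5 + 128 + 832/3 + 32 + 16 = 13808/105.
  ∫_0^4 u'(x)^2 dx = ∫_0^4 (9*x^4 - 36*x^3 + 30*x^2 + 12*x + 1) dx. Term by term:
    ∫_0^4 9*x^4 dx = 9216/5;  ∫_0^4 -36*x^3 dx = -2304;  ∫_0^4 30*x^2 dx = 640;
    ∫_0^4 12*x dx = 96;  ∫_0^4 1 dx = 4.
  Sum: 9216/5 − 2304 + 640 + 96 + 4 = 1396/5.
Adding: ||u||_{H^1}^2 = 13808/105 + 1396/5 = 43124/105.


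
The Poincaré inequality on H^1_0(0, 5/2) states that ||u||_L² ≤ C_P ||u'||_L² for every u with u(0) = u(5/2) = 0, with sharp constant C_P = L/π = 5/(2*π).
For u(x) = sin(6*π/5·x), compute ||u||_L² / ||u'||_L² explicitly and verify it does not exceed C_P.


||u||_L² / ||u'||_L² = 5/(6*π) < C_P = 5/(2*π).

u(x) = sin(6*π/5·x), so u'(x) = 6*π*cos(6*π*x/5)/5.
Writing u(x) = A·sin(kπx/L) with A = 1 and k = 3, use ∫_0^L sin²(kπx/L) dx = L/2 and ∫_0^L cos²(kπx/L) dx = L/2.
u² = 1·sin²(6*π/5·x) and (u')² = 36*π^2/25·cos²(6*π/5·x), and each of sin², cos² integrates to L/2 = 5/4 over (0, 5/2).
∫_0^5/2 u² dx = 5/4, so ||u||_L² = sqrt(5)/2.
∫_0^5/2 (u')² dx = 9*π^2/5, so ||u'||_L² = 3*sqrt(5)*π/5.
Ratio ||u||_L² / ||u'||_L² = 5/(6*π).
Sharp Poincaré constant on H^1_0(0, 5/2) is C_P = L/π = 5/(2*π), achieved by sin(2*π/5·x).
This is the k = 3 harmonic; the ratio L/(kπ) is strictly less than C_P = L/π, consistent with the sharp inequality ||u||_L² ≤ C_P ||u'||_L².


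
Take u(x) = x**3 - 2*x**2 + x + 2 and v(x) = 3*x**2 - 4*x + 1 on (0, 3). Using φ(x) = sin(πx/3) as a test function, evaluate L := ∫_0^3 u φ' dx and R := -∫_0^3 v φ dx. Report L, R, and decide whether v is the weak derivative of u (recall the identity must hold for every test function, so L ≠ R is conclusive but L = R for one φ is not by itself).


LHS = -51/π + 324/π^3, RHS = -51/π + 324/π^3. Yes, v = u' weakly.

u(x) = x**3 - 2*x**2 + x + 2, classical derivative u'(x) = 3*x**2 - 4*x + 1.
φ(x) = sin(πx/3), so φ'(x) = π*cos(π*x/3)/3.
Note φ(0) = φ(3) = 0, so the boundary term u·φ vanishes.
LHS = ∫_0^3 u(x) φ'(x) dx = ∫_0^3 (π*x^3*cos(π*x/3)/3 - 2*π*x^2*cos(π*x/3)/3 + π*x*cos(π*x/3)/3 + 2*π*cos(π*x/3)/3) dx. Term by term:
  ∫_0^3 2*π*cos(π*x/3)/3 dx = 0;  ∫_0^3 -2*π*x^2*cos(π*x/3)/3 dx = 36/π;  ∫_0^3 π*x*cos(π*x/3)/3 dx = -6/π;
  ∫_0^3 π*x^3*cos(π*x/3)/3 dx = -81/π + 324/π^3.
Sum: 0 + 36/π − 6/π + -81/π + 324/π^3 = -51/π + 324/π^3.
So LHS = -51/π + 324/π^3.
∫_0^3 v(x) φ(x) dx = ∫_0^3 (3*x^2*sin(π*x/3) - 4*x*sin(π*x/3) + sin(π*x/3)) dx. Term by term:
  ∫_0^3 -4*x*sin(π*x/3) dx = -36/π;  ∫_0^3 3*x^2*sin(π*x/3) dx = -324/π^3 + 81/π;  ∫_0^3 sin(π*x/3) dx = 6/π.
Sum: -36/π + -324/π^3 + 81/π + 6/π = -324/π^3 + 51/π.
So RHS = -∫_0^3 v(x) φ(x) dx = -51/π + 324/π^3.
LHS = RHS, so the identity holds for this test φ.
Moreover u is smooth here and v(x) = u'(x) = 3*x**2 - 4*x + 1 pointwise, so the identity holds for every test function. Hence v is the weak derivative of u.


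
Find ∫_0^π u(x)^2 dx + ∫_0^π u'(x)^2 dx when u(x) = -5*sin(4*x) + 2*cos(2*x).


||u||_{H^1(0,π)}^2 = 445*π/2

u'(x) = -4*sin(2*x) - 20*cos(4*x).
Expand u² and (u')² and integrate term by term on (0, π), using: for integers n ≥ 1, ∫_0^π sin²(nx) dx = ∫_0^π cos²(nx) dx = π/2; for n ≠ n', ∫_0^π sin(nx)sin(n'x) dx = ∫_0^π cos(nx)cos(n'x) dx = 0; and by product-to-sum, ∫_0^π sin(nx)cos(n'x) dx = ½∫_0^π [sin((n+n')x) + sin((n−n')x)] dx, which is 0 when n+n' is even and 2n/(n²−n'²) when n+n' is odd (it need not vanish on (0, π)).
  u² squared terms: (-5)²·∫sin(4x)² dx = 25·π/2 = 25*π/2;  (2)²·∫cos(2x)² dx = 4·π/2 = 2*π.
  u² cross terms: 2·(-5)·(2)·∫sin(4x)·cos(2x) dx = -20·(0) = 0.
  So ∫_0^π u² dx = 25*π/2 + 2*π + 0 = 29*π/2.
  (u')² squared terms: (-20)²·∫cos(4x)² dx = 400·π/2 = 200*π;  (-4)²·∫sin(2x)² dx = 16·π/2 = 8*π.
  (u')² cross terms: 2·(-20)·(-4)·∫cos(4x)·sin(2x) dx = 160·(0) = 0.
  So ∫_0^π (u')² dx = 200*π + 8*π + 0 = 208*π.
||u||_{H^1}^2 = (29*π/2) + (208*π) = 445*π/2.


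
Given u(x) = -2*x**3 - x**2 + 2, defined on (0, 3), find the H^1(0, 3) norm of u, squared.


||u||_{H^1}^2 = 135447/35

The H^1 norm (squared) on an interval (0, L) is
  ||u||_{H^1}^2 = ∫_0^L u(x)^2 dx + ∫_0^L u'(x)^2 dx.
Compute u'(x) = -6*x**2 - 2*x.
Then u(x)^2 = 4*x**6 + 4*x**5 + x**4 - 8*x**3 - 4*x**2 + 4 and u'(x)^2 = 36*x**4 + 24*x**3 + 4*x**2.
Integrate each monomial from 0 to 3 using ∫_0^3 c·x^n dx = c·3^(n+1)/(n+1):
  ∫_0^3 u(x)^2 dx = ∫_0^3 (4*x^6 + 4*x^5 + x^4 - 8*x^3 - 4*x^2 + 4) dx. Term by term:
    ∫_0^3 4*x^6 dx = 8748/7;  ∫_0^3 4*x^5 dx = 486;  ∫_0^3 x^4 dx = 243/5;
    ∫_0^3 -8*x^3 dx = -162;  ∫_0^3 -4*x^2 dx = -36;  ∫_0^3 4 dx = 12.
  Sum: 8748/7 + 486 + 243/5 − 162 − 36 + 12 = 55941/35.
  ∫_0^3 u'(x)^2 dx = ∫_0^3 (36*x^4 + 24*x^3 + 4*x^2) dx. Term by term:
    ∫_0^3 36*x^4 dx = 8748/5;  ∫_0^3 24*x^3 dx = 486;  ∫_0^3 4*x^2 dx = 36.
  Sum: 8748/5 + 486 + 36 = 11358/5.
Adding: ||u||_{H^1}^2 = 55941/35 + 11358/5 = 135447/35.


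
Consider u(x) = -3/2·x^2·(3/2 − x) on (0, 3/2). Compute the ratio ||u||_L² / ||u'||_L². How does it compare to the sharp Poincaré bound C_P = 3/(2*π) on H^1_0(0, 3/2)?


||u||_L² / ||u'||_L² = 3*sqrt(14)/28 < C_P = 3/(2*π).

u(x) = -3/2·x^2·(3/2 − x), so u'(x) = 9*x*(x - 1)/2.
u(x) = -3/2·x^2·(3/2 − x) vanishes at x = 0 and x = 3/2, so u ∈ H^1_0(0, 3/2). Differentiate via the product rule and integrate the resulting polynomials term by term.
  ∫_0^3/2 u² dx = ∫_0^3/2 (9*x^6/4 - 27*x^5/4 + 81*x^4/16) dx. Term by term:
    ∫_0^3/2 9*x^6/4 dx = 19683/3584;  ∫_0^3/2 -27*x^5/4 dx = -6561/512;  ∫_0^3/2 81*x^4/16 dx = 19683/2560.
  Sum: 19683/3584 − 6561/512 + 19683/2560 = 6561/17920.
  ∫_0^3/2 (u')² dx = ∫_0^3/2 (81*x^4/4 - 81*x^3/2 + 81*x^2/4) dx. Term by term:
    ∫_0^3/2 81*x^4/4 dx = 19683/640;  ∫_0^3/2 -81*x^3/2 dx = -6561/128;  ∫_0^3/2 81*x^2/4 dx = 729/32.
  Sum: 19683/640 − 6561/128 + 729/32 = 729/320.
∫_0^3/2 u² dx = 6561/17920, so ||u||_L² = 81*sqrt(70)/1120.
∫_0^3/2 (u')² dx = 729/320, so ||u'||_L² = 27*sqrt(5)/40.
Ratio ||u||_L² / ||u'||_L² = 3*sqrt(14)/28.
Sharp Poincaré constant on H^1_0(0, 3/2) is C_P = L/π = 3/(2*π), achieved by sin(2*π/3·x).
A polynomial bump cannot attain the sharp Poincaré constant (only the first sine eigenfunction does), so the ratio is strictly less than C_P, consistent with ||u||_L² ≤ C_P ||u'||_L².


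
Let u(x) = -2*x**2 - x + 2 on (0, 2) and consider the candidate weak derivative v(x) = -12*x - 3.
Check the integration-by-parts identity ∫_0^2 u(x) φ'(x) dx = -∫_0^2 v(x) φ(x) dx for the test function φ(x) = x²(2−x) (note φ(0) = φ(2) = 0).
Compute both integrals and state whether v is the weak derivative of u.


LHS = 116/15, RHS = 116/5. No, v is not the weak derivative of u.

u(x) = -2*x**2 - x + 2, classical derivative u'(x) = -4*x - 1.
φ(x) = x²(2−x), so φ'(x) = x*(4 - 3*x).
Note φ(0) = φ(2) = 0, so the boundary term u·φ vanishes.
LHS = ∫_0^2 u(x) φ'(x) dx = ∫_0^2 (6*x^4 - 5*x^3 - 10*x^2 + 8*x) dx. Term by term:
  ∫_0^2 6*x^4 dx = 192/5;  ∫_0^2 -5*x^3 dx = -20;  ∫_0^2 -10*x^2 dx = -80/3;
  ∫_0^2 8*x dx = 16.
Sum: 192/5 − 20 − 80/3 + 16 = 116/15.
So LHS = 116/15.
∫_0^2 v(x) φ(x) dx = ∫_0^2 (12*x^4 - 21*x^3 - 6*x^2) dx. Term by term:
  ∫_0^2 12*x^4 dx = 384/5;  ∫_0^2 -21*x^3 dx = -84;  ∫_0^2 -6*x^2 dx = -16.
Sum: 384/5 − 84 − 16 = -116/5.
So RHS = -∫_0^2 v(x) φ(x) dx = 116/5.
LHS − RHS = -232/15 ≠ 0, so the identity fails.
(For a valid weak derivative the identity must hold for EVERY test function, in particular this one. The failure shows v is NOT the weak derivative of u.)
Correct weak derivative would be u'(x) = -4*x - 1.


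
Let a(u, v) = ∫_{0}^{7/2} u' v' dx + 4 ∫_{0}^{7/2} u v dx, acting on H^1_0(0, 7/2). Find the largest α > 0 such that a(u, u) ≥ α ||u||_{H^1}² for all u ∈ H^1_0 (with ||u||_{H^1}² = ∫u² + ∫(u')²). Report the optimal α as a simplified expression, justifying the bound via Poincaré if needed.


α = 1

Coercivity of a(·,·) on H^1_0(0, 7/2) means a(u, u) ≥ α ||u||_{H^1}² for every u ∈ H^1_0.
The interval has length L = 7/2, and Poincaré/coercivity depend only on L. Here a(u, u) = ∫(u')² + (4)·∫u².
Here c = 4 ≥ 1, so a(u,u) = ∫(u')² + c∫u² ≥ ∫(u')² + ∫u² = ||u||_{H^1}², i.e. α = 1 works. No larger α is possible: a(u,u) ≥ α||u||_{H^1}² means (1−α)∫(u')² ≥ (α−c)∫u², and for the modes u_n = sin(nπ(x−x₀)/L) (x₀ the left endpoint) one has ∫u_n²/∫(u_n')² = (L/(nπ))² → 0, so a(u_n,u_n)/||u_n||_{H^1}² → 1. Hence the optimal constant is α = 1.
Therefore α = 1.


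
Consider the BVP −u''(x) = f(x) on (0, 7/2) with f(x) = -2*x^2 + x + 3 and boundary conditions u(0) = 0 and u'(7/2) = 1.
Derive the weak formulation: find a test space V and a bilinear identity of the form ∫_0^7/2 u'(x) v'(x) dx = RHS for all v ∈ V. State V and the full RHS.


V = {v ∈ H^1(0, 7/2) : v(0) = 0} (test functions vanish at x = 0 where u is specified); weak form: ∫_0^7/2 u'v' dx = ∫_0^7/2 (-2*x^2 + x + 3) v dx + v(7/2) for all v ∈ V.

Multiply both sides by a test function v and integrate from 0 to 7/2:
  ∫_0^7/2 −u''(x) v(x) dx = ∫_0^7/2 f(x) v(x) dx.
Integrate the LHS by parts once:
  ∫_0^7/2 −u'' v dx = −[u'(x) v(x)]_0^7/2 + ∫_0^7/2 u'(x) v'(x) dx.
Thus ∫_0^7/2 u'(x) v'(x) dx = ∫_0^7/2 f(x) v(x) dx + [u'(x) v(x)]_0^7/2.
Choose V so that boundary terms are either known or forced to vanish.
Mixed BC: u(0) = 0 (Dirichlet) and u'(7/2) = 1 (Neumann). Define V = {v ∈ H^1(0, 7/2) : v(0) = 0}. Then [u' v]_0^7/2 = u'(7/2)·v(7/2) − u'(0)·0 = v(7/2).
Weak formulation: find u (satisfying any essential BC) such that ∫_0^7/2 u'(x) v'(x) dx = ∫_0^7/2 f v dx + v(7/2) for all v ∈ V (Dirichlet at 0 absorbed into V; Neumann datum at x = 7/2 contributes the boundary term).
Substituting f(x) = -2*x^2 + x + 3, the right-hand side is ∫_0^7/2 (-2*x^2 + x + 3) v dx + v(7/2).


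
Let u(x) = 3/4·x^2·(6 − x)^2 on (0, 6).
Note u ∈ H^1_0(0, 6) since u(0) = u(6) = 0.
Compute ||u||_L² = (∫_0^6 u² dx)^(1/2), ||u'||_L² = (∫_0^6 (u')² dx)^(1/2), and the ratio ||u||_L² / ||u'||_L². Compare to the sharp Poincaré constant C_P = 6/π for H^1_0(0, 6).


||u||_L² / ||u'||_L² = sqrt(3) < C_P = 6/π.

u(x) = 3/4·x^2·(6 − x)^2, so u'(x) = 3*x*(x - 6)*(x - 3).
u(x) = 3/4·x^2·(6 − x)^2 vanishes at x = 0 and x = 6, so u ∈ H^1_0(0, 6). Differentiate via the product rule and integrate the resulting polynomials term by term.
  ∫_0^6 u² dx = ∫_0^6 (9*x^8/16 - 27*x^7/2 + 243*x^6/2 - 486*x^5 + 729*x^4) dx. Term by term:
    ∫_0^6 9*x^8/16 dx = 629856;  ∫_0^6 -27*x^7/2 dx = -2834352;  ∫_0^6 243*x^6/2 dx = 34012224/7;
    ∫_0^6 -486*x^5 dx = -3779136;  ∫_0^6 729*x^4 dx = 5668704/5.
  Sum: 629856 − 2834352 + 34012224/7 − 3779136 + 5668704/5 = 314928/35.
  ∫_0^6 (u')² dx = ∫_0^6 (9*x^6 - 162*x^5 + 1053*x^4 - 2916*x^3 + 2916*x^2) dx. Term by term:
    ∫_0^6 9*x^6 dx = 2519424/7;  ∫_0^6 -162*x^5 dx = -1259712;  ∫_0^6 1053*x^4 dx = 8188128/5;
    ∫_0^6 -2916*x^3 dx = -944784;  ∫_0^6 2916*x^2 dx = 209952.
  Sum: 2519424/7 − 1259712 + 8188128/5 − 944784 + 209952 = 104976/35.
∫_0^6 u² dx = 314928/35, so ||u||_L² = 324*sqrt(105)/35.
∫_0^6 (u')² dx = 104976/35, so ||u'||_L² = 324*sqrt(35)/35.
Ratio ||u||_L² / ||u'||_L² = sqrt(3).
Sharp Poincaré constant on H^1_0(0, 6) is C_P = L/π = 6/π, achieved by sin(π/6·x).
A polynomial bump cannot attain the sharp Poincaré constant (only the first sine eigenfunction does), so the ratio is strictly less than C_P, consistent with ||u||_L² ≤ C_P ||u'||_L².


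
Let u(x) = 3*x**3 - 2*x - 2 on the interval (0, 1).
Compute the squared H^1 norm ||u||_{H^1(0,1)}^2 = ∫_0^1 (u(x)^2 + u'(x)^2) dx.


||u||_{H^1}^2 = 1409/105

The H^1 norm (squared) on an interval (0, L) is
  ||u||_{H^1}^2 = ∫_0^L u(x)^2 dx + ∫_0^L u'(x)^2 dx.
Compute u'(x) = 9*x**2 - 2.
Then u(x)^2 = 9*x**6 - 12*x**4 - 12*x**3 + 4*x**2 + 8*x + 4 and u'(x)^2 = 81*x**4 - 36*x**2 + 4.
Integrate each monomial from 0 to 1 using ∫_0^1 c·x^n dx = c·1^(n+1)/(n+1):
  ∫_0^1 u(x)^2 dx = ∫_0^1 (9*x^6 - 12*x^4 - 12*x^3 + 4*x^2 + 8*x + 4) dx. Term by term:
    ∫_0^1 9*x^6 dx = 9/7;  ∫_0^1 -12*x^4 dx = -12/5;  ∫_0^1 -12*x^3 dx = -3;
    ∫_0^1 4*x^2 dx = 4/3;  ∫_0^1 8*x dx = 4;  ∫_0^1 4 dx = 4.
  Sum: 9/7 − 12/5 − 3 + 4/3 + 4 + 4 = 548/105.
  ∫_0^1 u'(x)^2 dx = ∫_0^1 (81*x^4 - 36*x^2 + 4) dx. Term by term:
    ∫_0^1 81*x^4 dx = 81/5;  ∫_0^1 -36*x^2 dx = -12;  ∫_0^1 4 dx = 4.
  Sum: 81/5 − 12 + 4 = 41/5.
Adding: ||u||_{H^1}^2 = 548/105 + 41/5 = 1409/105.


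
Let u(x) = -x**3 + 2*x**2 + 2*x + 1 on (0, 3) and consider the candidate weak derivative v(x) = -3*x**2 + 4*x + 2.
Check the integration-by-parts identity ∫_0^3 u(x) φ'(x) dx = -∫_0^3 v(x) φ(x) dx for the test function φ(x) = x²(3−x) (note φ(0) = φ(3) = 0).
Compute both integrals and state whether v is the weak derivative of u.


LHS = 54/5, RHS = 54/5. Yes, v = u' weakly.

u(x) = -x**3 + 2*x**2 + 2*x + 1, classical derivative u'(x) = -3*x**2 + 4*x + 2.
φ(x) = x²(3−x), so φ'(x) = 3*x*(2 - x).
Note φ(0) = φ(3) = 0, so the boundary term u·φ vanishes.
LHS = ∫_0^3 u(x) φ'(x) dx = ∫_0^3 (3*x^5 - 12*x^4 + 6*x^3 + 9*x^2 + 6*x) dx. Term by term:
  ∫_0^3 3*x^5 dx = 729/2;  ∫_0^3 -12*x^4 dx = -2916/5;  ∫_0^3 6*x^3 dx = 243/2;
  ∫_0^3 9*x^2 dx = 81;  ∫_0^3 6*x dx = 27.
Sum: 729/2 − 2916/5 + 243/2 + 81 + 27 = 54/5.
So LHS = 54/5.
∫_0^3 v(x) φ(x) dx = ∫_0^3 (3*x^5 - 13*x^4 + 10*x^3 + 6*x^2) dx. Term by term:
  ∫_0^3 3*x^5 dx = 729/2;  ∫_0^3 -13*x^4 dx = -3159/5;  ∫_0^3 10*x^3 dx = 405/2;
  ∫_0^3 6*x^2 dx = 54.
Sum: 729/2 − 3159/5 + 405/2 + 54 = -54/5.
So RHS = -∫_0^3 v(x) φ(x) dx = 54/5.
LHS = RHS, so the identity holds for this test φ.
Moreover u is smooth here and v(x) = u'(x) = -3*x**2 + 4*x + 2 pointwise, so the identity holds for every test function. Hence v is the weak derivative of u.


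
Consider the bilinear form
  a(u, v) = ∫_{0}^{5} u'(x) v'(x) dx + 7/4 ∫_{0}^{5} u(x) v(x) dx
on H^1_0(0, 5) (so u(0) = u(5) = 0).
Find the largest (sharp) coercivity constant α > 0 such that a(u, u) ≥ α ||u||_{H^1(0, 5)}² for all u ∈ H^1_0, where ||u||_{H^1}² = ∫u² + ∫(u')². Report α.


α = 1

Coercivity of a(·,·) on H^1_0(0, 5) means a(u, u) ≥ α ||u||_{H^1}² for every u ∈ H^1_0.
The interval has length L = 5, and Poincaré/coercivity depend only on L. Here a(u, u) = ∫(u')² + (7/4)·∫u².
Here c = 7/4 ≥ 1, so a(u,u) = ∫(u')² + c∫u² ≥ ∫(u')² + ∫u² = ||u||_{H^1}², i.e. α = 1 works. No larger α is possible: a(u,u) ≥ α||u||_{H^1}² means (1−α)∫(u')² ≥ (α−c)∫u², and for the modes u_n = sin(nπ(x−x₀)/L) (x₀ the left endpoint) one has ∫u_n²/∫(u_n')² = (L/(nπ))² → 0, so a(u_n,u_n)/||u_n||_{H^1}² → 1. Hence the optimal constant is α = 1.
Therefore α = 1.


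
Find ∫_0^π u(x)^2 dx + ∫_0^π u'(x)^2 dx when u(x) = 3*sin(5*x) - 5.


||u||_{H^1(0,π)}^2 = -12 + 142*π

u'(x) = 15*cos(5*x).
Expand u² and (u')² and integrate term by term on (0, π), using: for integers n ≥ 1, ∫_0^π sin²(nx) dx = ∫_0^π cos²(nx) dx = π/2; for n ≠ n', ∫_0^π sin(nx)sin(n'x) dx = ∫_0^π cos(nx)cos(n'x) dx = 0; and by product-to-sum, ∫_0^π sin(nx)cos(n'x) dx = ½∫_0^π [sin((n+n')x) + sin((n−n')x)] dx, which is 0 when n+n' is even and 2n/(n²−n'²) when n+n' is odd (it need not vanish on (0, π)). For the constant mode: ∫_0^π 1 dx = π, ∫_0^π cos(nx) dx = 0, ∫_0^π sin(nx) dx = (1−(−1)^n)/n.
  u² squared terms: (-5)²·∫1 dx = 25·π = 25*π;  (3)²·∫sin(5x)² dx = 9·π/2 = 9*π/2.
  u² cross terms: 2·(-5)·(3)·∫1·sin(5x) dx = -30·(2/5) = -12.
  So ∫_0^π u² dx = 25*π + 9*π/2 − 12 = -12 + 59*π/2.
  (u')² squared terms: (15)²·∫cos(5x)² dx = 225·π/2 = 225*π/2.
  So ∫_0^π (u')² dx = 225*π/2.
||u||_{H^1}^2 = (-12 + 59*π/2) + (225*π/2) = -12 + 142*π.
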